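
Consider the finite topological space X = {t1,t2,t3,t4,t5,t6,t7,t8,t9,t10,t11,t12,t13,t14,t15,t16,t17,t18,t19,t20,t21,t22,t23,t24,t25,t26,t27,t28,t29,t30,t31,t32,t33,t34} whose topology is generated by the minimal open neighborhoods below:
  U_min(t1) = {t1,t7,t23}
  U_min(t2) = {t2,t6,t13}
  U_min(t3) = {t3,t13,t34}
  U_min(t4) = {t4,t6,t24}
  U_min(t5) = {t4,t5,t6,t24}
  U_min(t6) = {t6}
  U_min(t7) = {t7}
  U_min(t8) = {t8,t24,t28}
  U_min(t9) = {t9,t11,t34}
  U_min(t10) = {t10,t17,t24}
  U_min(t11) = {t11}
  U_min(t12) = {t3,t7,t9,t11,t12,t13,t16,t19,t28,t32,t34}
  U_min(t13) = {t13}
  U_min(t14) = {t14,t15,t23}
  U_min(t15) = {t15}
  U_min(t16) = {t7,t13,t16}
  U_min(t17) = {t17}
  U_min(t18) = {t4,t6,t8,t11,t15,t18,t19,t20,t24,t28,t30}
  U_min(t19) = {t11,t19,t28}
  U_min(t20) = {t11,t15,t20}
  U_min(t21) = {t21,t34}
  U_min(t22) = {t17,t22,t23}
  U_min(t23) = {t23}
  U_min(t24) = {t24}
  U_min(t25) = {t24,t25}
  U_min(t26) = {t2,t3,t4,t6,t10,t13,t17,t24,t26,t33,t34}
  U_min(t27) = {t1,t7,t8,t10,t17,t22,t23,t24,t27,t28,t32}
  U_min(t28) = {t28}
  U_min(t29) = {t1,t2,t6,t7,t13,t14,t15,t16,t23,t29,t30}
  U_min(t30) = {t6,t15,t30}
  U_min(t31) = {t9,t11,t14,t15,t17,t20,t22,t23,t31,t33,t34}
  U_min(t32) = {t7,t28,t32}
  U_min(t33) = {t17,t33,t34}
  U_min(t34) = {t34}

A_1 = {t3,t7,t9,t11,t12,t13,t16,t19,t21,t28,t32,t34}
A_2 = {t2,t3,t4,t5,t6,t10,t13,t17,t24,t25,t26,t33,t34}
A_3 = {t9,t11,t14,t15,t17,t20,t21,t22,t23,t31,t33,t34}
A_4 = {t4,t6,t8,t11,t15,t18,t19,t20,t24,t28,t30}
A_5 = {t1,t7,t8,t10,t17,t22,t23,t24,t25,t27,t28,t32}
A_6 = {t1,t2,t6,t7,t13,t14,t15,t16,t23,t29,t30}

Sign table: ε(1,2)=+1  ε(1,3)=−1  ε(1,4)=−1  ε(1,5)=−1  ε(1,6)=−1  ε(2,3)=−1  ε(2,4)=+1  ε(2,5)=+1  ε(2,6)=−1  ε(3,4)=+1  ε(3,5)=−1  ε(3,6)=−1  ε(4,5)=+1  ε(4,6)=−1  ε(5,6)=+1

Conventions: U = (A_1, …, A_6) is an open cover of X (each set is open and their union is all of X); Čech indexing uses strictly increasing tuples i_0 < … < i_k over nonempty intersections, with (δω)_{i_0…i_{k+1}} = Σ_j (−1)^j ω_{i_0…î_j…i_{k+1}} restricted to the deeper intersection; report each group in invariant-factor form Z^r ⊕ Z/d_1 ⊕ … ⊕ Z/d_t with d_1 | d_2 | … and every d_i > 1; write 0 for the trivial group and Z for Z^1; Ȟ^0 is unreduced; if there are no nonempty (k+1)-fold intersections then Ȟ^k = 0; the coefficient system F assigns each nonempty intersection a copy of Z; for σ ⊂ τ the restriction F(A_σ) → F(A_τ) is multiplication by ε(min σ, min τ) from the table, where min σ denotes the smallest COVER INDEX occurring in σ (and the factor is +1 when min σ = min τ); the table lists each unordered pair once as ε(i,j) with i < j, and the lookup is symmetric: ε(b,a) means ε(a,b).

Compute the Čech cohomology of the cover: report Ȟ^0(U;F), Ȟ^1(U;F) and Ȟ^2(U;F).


nonempty intersections:
  A12={t3,t13,t34} A13={t9,t11,t21,t34} A14={t11,t19,t28} A15={t7,t28,t32} A16={t7,t13,t16} A23={t17,t33,t34} A24={t4,t6,t24} A25={t10,t17,t24,t25} A26={t2,t6,t13} A34={t11,t15,t20} A35={t17,t22,t23} A36={t14,t15,t23} A45={t8,t24,t28} A46={t6,t15,t30} A56={t1,t7,t23}
  A123={t34} A126={t13} A134={t11} A145={t28} A156={t7} A235={t17} A245={t24} A246={t6} A346={t15} A356={t23}
C dims 6,15,10; δ0: rk 6, SNF 1^5·2; δ1: rk 9, SNF 1^9
Ȟ^0: (6−6)−0=0 ⇒ 0
Ȟ^1: (15−9)−6=0 plus torsion [2] ⇒ Z/2
Ȟ^2: (10−0)−9=1 ⇒ Z

Ȟ^0 = 0; Ȟ^1 = Z/2; Ȟ^2 = Z


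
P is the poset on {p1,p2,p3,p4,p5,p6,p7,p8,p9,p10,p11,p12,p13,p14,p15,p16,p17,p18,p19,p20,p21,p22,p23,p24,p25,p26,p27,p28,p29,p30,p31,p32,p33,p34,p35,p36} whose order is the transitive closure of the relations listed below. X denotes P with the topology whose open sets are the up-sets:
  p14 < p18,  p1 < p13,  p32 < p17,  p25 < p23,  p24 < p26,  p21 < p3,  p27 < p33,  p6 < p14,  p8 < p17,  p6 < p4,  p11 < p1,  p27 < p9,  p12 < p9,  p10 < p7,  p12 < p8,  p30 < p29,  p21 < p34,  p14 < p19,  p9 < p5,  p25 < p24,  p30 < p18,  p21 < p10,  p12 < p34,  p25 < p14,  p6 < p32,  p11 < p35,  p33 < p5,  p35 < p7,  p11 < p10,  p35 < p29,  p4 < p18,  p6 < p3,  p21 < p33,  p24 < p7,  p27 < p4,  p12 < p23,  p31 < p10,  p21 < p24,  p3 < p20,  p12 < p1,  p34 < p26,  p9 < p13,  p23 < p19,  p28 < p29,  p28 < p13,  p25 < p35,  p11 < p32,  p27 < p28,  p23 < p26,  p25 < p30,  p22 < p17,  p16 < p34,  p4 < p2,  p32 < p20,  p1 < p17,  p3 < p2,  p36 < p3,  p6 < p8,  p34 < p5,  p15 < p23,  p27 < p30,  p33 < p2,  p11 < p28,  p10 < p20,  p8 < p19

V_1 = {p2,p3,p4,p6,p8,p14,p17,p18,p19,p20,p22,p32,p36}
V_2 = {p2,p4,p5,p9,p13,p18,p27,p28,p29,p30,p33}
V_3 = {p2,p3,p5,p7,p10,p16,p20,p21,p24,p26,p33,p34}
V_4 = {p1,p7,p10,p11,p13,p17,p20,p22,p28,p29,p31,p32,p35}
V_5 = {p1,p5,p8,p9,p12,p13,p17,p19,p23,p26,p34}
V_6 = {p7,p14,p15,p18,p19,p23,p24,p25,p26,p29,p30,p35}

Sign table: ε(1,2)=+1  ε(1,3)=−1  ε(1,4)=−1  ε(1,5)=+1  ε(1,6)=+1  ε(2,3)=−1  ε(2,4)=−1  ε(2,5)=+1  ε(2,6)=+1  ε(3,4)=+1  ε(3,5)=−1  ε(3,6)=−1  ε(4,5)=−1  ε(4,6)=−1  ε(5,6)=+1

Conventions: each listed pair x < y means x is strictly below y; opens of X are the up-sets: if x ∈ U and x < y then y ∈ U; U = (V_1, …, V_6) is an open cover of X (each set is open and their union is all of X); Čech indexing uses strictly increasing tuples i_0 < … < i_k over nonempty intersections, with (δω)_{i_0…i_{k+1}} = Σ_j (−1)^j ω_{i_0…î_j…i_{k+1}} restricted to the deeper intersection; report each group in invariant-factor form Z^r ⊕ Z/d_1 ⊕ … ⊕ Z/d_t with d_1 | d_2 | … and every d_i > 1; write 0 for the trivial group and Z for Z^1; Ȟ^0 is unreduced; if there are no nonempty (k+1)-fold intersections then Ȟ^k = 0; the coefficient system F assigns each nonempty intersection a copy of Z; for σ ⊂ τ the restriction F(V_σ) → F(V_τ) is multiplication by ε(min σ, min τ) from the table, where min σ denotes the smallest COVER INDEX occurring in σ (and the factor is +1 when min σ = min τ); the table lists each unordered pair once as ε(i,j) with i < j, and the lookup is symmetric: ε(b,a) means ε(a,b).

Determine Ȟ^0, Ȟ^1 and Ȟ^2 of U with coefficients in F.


Ȟ^0(U;F) ≅ Z, Ȟ^1(U;F) ≅ 0 and Ȟ^2(U;F) ≅ Z/2

intersection data:
  V12={p2,p4,p18} V13={p2,p3,p20} V14={p17,p20,p22,p32} V15={p8,p17,p19} V16={p14,p18,p19} V23={p2,p5,p33} V24={p13,p28,p29} V25={p5,p9,p13} V26={p18,p29,p30} V34={p7,p10,p20} V35={p5,p26,p34} V36={p7,p24,p26} V45={p1,p13,p17} V46={p7,p29,p35} V56={p19,p23,p26}
  V123={p2} V126={p18} V134={p20} V145={p17} V156={p19} V235={p5} V245={p13} V246={p29} V346={p7} V356={p26}
C dims 6,15,10; δ0: rk 5, SNF 1^5; δ1: rk 10, SNF 1^9·2
Ȟ^0 = (6 − 5) − 0 = 1, so Ȟ^0 ≅ Z
Ȟ^1 = (15 − 10) − 5 = 0, so Ȟ^1 ≅ 0
Ȟ^2 = (10 − 0) − 10 = 0 plus torsion [2], so Ȟ^2 ≅ Z/2


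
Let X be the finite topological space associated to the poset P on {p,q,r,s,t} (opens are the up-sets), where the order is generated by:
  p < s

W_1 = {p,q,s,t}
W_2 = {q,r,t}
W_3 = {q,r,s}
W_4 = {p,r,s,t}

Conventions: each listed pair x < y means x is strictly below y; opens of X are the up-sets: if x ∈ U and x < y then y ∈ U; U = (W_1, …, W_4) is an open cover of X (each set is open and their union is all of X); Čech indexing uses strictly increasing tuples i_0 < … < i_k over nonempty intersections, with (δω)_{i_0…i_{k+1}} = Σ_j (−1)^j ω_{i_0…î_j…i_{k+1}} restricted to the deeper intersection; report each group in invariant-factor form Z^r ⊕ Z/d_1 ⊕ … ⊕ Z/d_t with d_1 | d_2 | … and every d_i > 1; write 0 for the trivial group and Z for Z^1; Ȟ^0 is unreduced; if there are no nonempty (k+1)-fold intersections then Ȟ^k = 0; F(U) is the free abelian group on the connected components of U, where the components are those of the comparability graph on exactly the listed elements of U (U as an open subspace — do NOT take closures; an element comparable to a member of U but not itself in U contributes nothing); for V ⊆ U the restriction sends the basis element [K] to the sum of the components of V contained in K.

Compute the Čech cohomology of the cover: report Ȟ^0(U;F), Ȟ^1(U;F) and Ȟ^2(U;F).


Ȟ^0 ≅ Z^4,  Ȟ^1 ≅ 0,  Ȟ^2 ≅ 0

nerve simplices:
  W12={q,t} W13={q,s} W14={p,s,t} W23={q,r} W24={r,t} W34={r,s}
  W123={q} W124={t} W134={s} W234={r}
components per intersection:
  W1: {p,s} {q} {t}
  W2: {q} {r} {t}
  W3: {q} {r} {s}
  W4: {p,s} {r} {t}
  W12: {q} {t}
  W13: {q} {s}
  W14: {p,s} {t}
  W23: {q} {r}
  W24: {r} {t}
  W34: {r} {s}
  W123: {q}
  W124: {t}
  W134: {s}
  W234: {r}
C dims 12,12,4; δ0: rk 8, SNF 1^8; δ1: rk 4, SNF 1^4
degree 0: 12−8−0 = 4 → Ȟ^0 ≅ Z^4
degree 1: 12−4−8 = 0 → Ȟ^1 ≅ 0
degree 2: 4−0−4 = 0 → Ȟ^2 ≅ 0


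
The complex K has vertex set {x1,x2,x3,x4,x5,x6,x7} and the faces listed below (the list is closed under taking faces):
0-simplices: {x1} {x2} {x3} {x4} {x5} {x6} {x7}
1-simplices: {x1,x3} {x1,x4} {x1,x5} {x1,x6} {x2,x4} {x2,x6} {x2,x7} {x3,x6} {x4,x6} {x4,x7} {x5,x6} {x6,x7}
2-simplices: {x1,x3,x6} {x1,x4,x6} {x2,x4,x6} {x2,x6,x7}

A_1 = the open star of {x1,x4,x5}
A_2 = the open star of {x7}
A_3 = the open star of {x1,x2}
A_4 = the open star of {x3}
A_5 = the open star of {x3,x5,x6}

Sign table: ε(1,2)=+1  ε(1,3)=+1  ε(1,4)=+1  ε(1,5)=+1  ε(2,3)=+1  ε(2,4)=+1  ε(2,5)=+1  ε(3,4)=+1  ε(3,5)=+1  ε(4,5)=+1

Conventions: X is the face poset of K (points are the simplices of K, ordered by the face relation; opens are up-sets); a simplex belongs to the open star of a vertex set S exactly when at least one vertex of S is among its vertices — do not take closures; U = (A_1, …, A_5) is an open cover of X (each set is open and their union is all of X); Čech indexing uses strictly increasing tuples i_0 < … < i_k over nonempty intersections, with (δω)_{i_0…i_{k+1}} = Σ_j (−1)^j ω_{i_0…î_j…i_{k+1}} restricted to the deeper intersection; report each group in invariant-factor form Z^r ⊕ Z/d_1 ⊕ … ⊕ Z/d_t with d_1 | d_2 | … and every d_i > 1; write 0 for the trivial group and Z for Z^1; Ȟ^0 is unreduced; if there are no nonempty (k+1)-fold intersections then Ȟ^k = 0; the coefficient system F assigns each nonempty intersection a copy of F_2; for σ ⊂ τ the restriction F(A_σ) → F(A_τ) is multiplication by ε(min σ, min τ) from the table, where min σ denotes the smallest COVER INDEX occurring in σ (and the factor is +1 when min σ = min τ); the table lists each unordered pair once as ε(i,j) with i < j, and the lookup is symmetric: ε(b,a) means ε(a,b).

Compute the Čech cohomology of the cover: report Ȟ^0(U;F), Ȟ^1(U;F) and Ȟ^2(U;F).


Ȟ^0 = Z/2; Ȟ^1 = Z/2; Ȟ^2 = 0

nonempty intersections:
  A1={{x1},{x4},{x5},{x1,x3},{x1,x4},{x1,x5},{x1,x6},{x2,x4},{x4,x6},{x4,x7},{x5,x6},{x1,x3,x6},{x1,x4,x6},{x2,x4,x6}} A2={{x7},{x2,x7},{x4,x7},{x6,x7},{x2,x6,x7}} A3={{x1},{x2},{x1,x3},{x1,x4},{x1,x5},{x1,x6},{x2,x4},{x2,x6},{x2,x7},{x1,x3,x6},{x1,x4,x6},{x2,x4,x6},{x2,x6,x7}} A4={{x3},{x1,x3},{x3,x6},{x1,x3,x6}} A5={{x3},{x5},{x6},{x1,x3},{x1,x5},{x1,x6},{x2,x6},{x3,x6},{x4,x6},{x5,x6},{x6,x7},{x1,x3,x6},{x1,x4,x6},{x2,x4,x6},{x2,x6,x7}}
  A12={{x4,x7}} A13={{x1},{x1,x3},{x1,x4},{x1,x5},{x1,x6},{x2,x4},{x1,x3,x6},{x1,x4,x6},{x2,x4,x6}} A14={{x1,x3},{x1,x3,x6}} A15={{x5},{x1,x3},{x1,x5},{x1,x6},{x4,x6},{x5,x6},{x1,x3,x6},{x1,x4,x6},{x2,x4,x6}} A23={{x2,x7},{x2,x6,x7}} A25={{x6,x7},{x2,x6,x7}} A34={{x1,x3},{x1,x3,x6}} A35={{x1,x3},{x1,x5},{x1,x6},{x2,x6},{x1,x3,x6},{x1,x4,x6},{x2,x4,x6},{x2,x6,x7}} A45={{x3},{x1,x3},{x3,x6},{x1,x3,x6}}
  A134={{x1,x3},{x1,x3,x6}} A135={{x1,x3},{x1,x5},{x1,x6},{x1,x3,x6},{x1,x4,x6},{x2,x4,x6}} A145={{x1,x3},{x1,x3,x6}} A235={{x2,x6,x7}} A345={{x1,x3},{x1,x3,x6}}
  A1345={{x1,x3},{x1,x3,x6}}
C dims 5,9,5,1; δ0: rk_F2 4; δ1: rk_F2 4; δ2: rk_F2 1
Ȟ^0: (5−4)−0=1 ⇒ Z/2
Ȟ^1: (9−4)−4=1 ⇒ Z/2
Ȟ^2: (5−1)−4=0 ⇒ 0


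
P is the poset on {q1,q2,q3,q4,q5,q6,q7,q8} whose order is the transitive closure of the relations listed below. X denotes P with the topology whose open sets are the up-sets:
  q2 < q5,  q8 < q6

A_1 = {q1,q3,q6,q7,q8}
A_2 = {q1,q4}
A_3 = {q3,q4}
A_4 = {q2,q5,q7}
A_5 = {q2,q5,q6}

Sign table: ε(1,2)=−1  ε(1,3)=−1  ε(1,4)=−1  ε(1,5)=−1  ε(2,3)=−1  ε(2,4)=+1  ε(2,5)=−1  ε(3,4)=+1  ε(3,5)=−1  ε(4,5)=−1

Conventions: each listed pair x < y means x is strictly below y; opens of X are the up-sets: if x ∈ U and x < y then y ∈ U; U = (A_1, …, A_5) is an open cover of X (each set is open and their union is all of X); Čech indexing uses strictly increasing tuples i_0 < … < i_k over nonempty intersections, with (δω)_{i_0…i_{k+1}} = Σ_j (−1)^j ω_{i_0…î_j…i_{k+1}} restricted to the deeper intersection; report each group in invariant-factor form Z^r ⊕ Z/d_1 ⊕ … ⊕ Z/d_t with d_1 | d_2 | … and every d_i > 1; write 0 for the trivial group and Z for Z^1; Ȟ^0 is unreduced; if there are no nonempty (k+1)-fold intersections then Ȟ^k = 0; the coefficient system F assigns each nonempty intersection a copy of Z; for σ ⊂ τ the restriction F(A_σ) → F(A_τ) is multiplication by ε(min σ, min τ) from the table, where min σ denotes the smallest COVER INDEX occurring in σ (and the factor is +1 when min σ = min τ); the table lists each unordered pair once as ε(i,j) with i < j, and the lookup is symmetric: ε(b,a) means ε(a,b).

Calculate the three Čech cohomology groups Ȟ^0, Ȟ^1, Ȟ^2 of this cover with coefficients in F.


Ȟ^0 = 0,  Ȟ^1 = Z ⊕ Z/2,  Ȟ^2 = 0

nonempty intersections:
  A12={q1} A13={q3} A14={q7} A15={q6} A23={q4} A45={q2,q5}
C dims 5,6; δ0: rk 5, SNF 1^4·2
Ȟ^0: (5−5)−0=0 ⇒ 0
Ȟ^1: (6−0)−5=1 plus torsion [2] ⇒ Z ⊕ Z/2
Ȟ^2: (0−0)−0=0 ⇒ 0


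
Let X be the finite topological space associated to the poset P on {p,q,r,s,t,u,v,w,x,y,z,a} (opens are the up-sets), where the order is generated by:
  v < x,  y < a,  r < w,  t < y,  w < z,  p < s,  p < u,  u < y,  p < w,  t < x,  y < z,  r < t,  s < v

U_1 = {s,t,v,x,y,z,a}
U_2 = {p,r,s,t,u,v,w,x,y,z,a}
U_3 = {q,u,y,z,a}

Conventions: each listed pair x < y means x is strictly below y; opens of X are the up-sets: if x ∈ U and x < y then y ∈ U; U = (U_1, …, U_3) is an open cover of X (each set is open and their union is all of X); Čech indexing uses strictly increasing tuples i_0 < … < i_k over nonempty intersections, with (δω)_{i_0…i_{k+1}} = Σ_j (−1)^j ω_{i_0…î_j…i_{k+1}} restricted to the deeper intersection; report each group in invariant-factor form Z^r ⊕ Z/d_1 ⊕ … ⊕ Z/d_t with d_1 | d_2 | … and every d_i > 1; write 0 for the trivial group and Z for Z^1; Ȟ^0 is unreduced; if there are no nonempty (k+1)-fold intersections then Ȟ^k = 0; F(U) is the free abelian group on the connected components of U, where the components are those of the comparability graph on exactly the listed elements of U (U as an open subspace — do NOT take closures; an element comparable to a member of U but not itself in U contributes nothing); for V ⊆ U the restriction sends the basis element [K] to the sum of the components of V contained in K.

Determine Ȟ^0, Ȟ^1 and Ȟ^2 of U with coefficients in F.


Ȟ^0 ≅ Z^2, Ȟ^1 ≅ 0, Ȟ^2 ≅ 0

nonempty intersections:
  U12={s,t,v,x,y,z,a} U13={y,z,a} U23={u,y,z,a}
  U123={y,z,a}
components per intersection:
  U1: {s,t,v,x,y,z,a}
  U2: {p,r,s,t,u,v,w,x,y,z,a}
  U3: {q} {u,y,z,a}
  U12: {s,t,v,x,y,z,a}
  U13: {y,z,a}
  U23: {u,y,z,a}
  U123: {y,z,a}
C dims 4,3,1; δ0: rk 2, SNF 1^2; δ1: rk 1, SNF 1^1
Ȟ^0: (4−2)−0=2 ⇒ Z^2
Ȟ^1: (3−1)−2=0 ⇒ 0
Ȟ^2: (1−0)−1=0 ⇒ 0


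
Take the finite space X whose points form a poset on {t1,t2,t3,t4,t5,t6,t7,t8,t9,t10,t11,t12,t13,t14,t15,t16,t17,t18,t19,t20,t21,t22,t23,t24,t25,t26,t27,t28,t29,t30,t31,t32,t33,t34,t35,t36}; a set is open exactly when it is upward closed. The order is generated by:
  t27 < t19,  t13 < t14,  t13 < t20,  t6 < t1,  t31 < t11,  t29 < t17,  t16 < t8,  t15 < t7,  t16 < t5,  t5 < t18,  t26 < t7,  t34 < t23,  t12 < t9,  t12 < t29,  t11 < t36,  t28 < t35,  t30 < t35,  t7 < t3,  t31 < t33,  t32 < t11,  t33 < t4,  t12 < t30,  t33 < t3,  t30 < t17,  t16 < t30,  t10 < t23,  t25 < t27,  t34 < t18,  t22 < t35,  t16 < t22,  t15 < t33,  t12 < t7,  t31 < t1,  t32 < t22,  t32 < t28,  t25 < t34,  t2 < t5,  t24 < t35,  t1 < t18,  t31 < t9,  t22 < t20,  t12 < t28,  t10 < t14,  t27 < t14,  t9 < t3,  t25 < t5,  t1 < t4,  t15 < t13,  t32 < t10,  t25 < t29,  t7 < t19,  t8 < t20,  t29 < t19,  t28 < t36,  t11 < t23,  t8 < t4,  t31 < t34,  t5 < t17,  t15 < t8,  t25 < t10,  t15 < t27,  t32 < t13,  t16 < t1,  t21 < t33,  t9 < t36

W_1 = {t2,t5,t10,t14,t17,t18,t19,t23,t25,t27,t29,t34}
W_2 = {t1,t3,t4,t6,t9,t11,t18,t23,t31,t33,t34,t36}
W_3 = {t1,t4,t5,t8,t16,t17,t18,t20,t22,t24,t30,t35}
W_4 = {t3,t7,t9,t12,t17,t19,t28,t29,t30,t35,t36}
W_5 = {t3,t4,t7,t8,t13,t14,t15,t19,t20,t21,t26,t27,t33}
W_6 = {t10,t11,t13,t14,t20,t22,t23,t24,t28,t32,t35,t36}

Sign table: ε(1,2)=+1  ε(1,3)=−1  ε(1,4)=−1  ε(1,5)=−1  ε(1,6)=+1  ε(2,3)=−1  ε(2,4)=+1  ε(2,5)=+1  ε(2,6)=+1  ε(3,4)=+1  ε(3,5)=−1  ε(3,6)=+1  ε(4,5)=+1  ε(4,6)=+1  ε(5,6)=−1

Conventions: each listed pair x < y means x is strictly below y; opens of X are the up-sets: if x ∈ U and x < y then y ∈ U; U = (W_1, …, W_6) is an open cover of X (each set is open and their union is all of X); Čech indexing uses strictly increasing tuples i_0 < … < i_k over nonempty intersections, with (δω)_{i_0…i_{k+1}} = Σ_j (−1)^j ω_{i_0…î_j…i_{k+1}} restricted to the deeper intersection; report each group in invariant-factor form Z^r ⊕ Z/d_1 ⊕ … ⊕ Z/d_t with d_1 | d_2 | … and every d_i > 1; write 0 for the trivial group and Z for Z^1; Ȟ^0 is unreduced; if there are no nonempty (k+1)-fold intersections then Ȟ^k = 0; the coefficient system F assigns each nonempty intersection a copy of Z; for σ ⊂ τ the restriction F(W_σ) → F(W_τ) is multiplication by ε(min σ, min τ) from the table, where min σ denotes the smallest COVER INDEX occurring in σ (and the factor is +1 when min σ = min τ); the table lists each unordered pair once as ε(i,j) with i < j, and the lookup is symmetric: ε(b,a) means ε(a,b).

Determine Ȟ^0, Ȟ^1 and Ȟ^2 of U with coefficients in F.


intersection data:
  W12={t18,t23,t34} W13={t5,t17,t18} W14={t17,t19,t29} W15={t14,t19,t27} W16={t10,t14,t23} W23={t1,t4,t18} W24={t3,t9,t36} W25={t3,t4,t33} W26={t11,t23,t36} W34={t17,t30,t35} W35={t4,t8,t20} W36={t20,t22,t24,t35} W45={t3,t7,t19} W46={t28,t35,t36} W56={t13,t14,t20}
  W123={t18} W126={t23} W134={t17} W145={t19} W156={t14} W235={t4} W245={t3} W246={t36} W346={t35} W356={t20}
C dims 6,15,10; δ0: rk 6, SNF 1^5·2; δ1: rk 9, SNF 1^9
Ȟ^0 = (6 − 6) − 0 = 0, so Ȟ^0 ≅ 0
Ȟ^1 = (15 − 9) − 6 = 0 plus torsion [2], so Ȟ^1 ≅ Z/2
Ȟ^2 = (10 − 0) − 9 = 1, so Ȟ^2 ≅ Z

Ȟ^0(U;F) ≅ 0, Ȟ^1(U;F) ≅ Z/2 and Ȟ^2(U;F) ≅ Z


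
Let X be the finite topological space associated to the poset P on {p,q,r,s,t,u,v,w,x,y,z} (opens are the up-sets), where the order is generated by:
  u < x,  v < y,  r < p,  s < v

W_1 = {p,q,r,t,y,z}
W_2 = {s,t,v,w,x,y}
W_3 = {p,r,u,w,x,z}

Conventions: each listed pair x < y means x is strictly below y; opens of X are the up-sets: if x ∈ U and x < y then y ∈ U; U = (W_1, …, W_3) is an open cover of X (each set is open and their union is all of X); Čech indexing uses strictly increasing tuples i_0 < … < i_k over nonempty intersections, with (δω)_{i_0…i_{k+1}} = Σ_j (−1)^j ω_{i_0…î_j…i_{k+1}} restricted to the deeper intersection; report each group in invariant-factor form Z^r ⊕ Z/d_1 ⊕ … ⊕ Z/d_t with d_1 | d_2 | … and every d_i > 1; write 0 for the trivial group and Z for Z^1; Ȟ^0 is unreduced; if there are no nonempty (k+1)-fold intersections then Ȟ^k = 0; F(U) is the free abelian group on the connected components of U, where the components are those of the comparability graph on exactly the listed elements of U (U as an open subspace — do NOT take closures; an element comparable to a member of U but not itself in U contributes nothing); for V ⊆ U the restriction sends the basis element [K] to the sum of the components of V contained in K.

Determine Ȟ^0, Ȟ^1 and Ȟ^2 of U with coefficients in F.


Ȟ^0 = Z^7,  Ȟ^1 = 0,  Ȟ^2 = 0

nonempty overlaps:
  W12={t,y} W13={p,r,z} W23={w,x}
components per intersection:
  W1: {p,r} {q} {t} {y} {z}
  W2: {s,v,y} {t} {w} {x}
  W3: {p,r} {u,x} {w} {z}
  W12: {t} {y}
  W13: {p,r} {z}
  W23: {w} {x}
C dims 13,6; δ0: rk 6, SNF 1^6
degree 0: 13−6−0 = 7 → Ȟ^0 ≅ Z^7
degree 1: 6−0−6 = 0 → Ȟ^1 ≅ 0
degree 2: 0−0−0 = 0 → Ȟ^2 ≅ 0


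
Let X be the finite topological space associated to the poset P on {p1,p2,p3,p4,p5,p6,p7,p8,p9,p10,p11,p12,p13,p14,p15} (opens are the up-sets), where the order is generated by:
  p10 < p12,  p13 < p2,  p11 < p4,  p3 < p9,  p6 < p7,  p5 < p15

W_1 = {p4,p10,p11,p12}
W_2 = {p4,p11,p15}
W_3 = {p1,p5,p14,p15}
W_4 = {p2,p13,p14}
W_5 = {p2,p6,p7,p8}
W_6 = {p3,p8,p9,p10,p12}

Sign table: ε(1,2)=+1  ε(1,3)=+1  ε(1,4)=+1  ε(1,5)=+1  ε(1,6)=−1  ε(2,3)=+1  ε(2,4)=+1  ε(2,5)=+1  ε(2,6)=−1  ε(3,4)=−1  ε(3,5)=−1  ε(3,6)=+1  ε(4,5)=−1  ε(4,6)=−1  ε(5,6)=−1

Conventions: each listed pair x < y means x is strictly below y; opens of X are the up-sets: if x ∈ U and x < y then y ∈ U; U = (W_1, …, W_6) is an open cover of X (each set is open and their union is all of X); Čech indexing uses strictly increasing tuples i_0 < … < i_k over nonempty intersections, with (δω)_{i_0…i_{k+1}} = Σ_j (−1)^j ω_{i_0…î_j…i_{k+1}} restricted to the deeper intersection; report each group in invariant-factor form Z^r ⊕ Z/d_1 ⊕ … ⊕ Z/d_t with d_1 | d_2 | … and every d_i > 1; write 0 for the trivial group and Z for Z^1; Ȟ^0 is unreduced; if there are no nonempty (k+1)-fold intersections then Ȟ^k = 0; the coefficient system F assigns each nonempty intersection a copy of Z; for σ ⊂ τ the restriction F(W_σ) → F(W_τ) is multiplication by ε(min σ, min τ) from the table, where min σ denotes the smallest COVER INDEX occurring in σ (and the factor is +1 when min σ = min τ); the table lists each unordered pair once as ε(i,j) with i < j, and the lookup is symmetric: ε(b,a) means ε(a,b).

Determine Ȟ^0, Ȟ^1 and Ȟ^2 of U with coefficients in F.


cover nerve:
  W12={p4,p11} W16={p10,p12} W23={p15} W34={p14} W45={p2} W56={p8}
C dims 6,6; δ0: rk 5, SNF 1^5
Ȟ^0: (6−5)−0=1 ⇒ Z
Ȟ^1: (6−0)−5=1 ⇒ Z
Ȟ^2: (0−0)−0=0 ⇒ 0

Ȟ^0(U;F) ≅ Z, Ȟ^1(U;F) ≅ Z and Ȟ^2(U;F) ≅ 0


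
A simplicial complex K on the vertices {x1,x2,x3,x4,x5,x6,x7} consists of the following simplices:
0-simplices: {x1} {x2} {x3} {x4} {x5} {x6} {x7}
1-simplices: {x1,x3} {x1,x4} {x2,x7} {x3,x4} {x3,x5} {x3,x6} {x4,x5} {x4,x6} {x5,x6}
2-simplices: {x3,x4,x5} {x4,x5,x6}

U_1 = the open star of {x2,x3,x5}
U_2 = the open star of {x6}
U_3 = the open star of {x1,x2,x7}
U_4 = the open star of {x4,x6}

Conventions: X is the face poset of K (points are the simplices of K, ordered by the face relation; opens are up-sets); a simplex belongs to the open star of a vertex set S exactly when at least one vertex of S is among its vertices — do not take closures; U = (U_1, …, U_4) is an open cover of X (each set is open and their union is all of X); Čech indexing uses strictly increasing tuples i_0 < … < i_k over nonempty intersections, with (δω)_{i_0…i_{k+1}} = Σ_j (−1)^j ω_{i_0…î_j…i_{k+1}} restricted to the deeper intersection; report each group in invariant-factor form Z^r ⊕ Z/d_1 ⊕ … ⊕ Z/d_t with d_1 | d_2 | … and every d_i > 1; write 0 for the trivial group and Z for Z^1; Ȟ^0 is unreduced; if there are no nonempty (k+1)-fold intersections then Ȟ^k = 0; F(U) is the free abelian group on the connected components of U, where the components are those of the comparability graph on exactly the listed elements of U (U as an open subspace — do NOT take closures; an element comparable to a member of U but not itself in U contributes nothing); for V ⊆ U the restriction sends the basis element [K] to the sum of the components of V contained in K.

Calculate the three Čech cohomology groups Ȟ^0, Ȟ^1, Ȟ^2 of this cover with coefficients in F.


Ȟ^0(U;F) ≅ Z^2, Ȟ^1(U;F) ≅ Z^2, Ȟ^2(U;F) ≅ 0

intersection data:
  U1={{x2},{x3},{x5},{x1,x3},{x2,x7},{x3,x4},{x3,x5},{x3,x6},{x4,x5},{x5,x6},{x3,x4,x5},{x4,x5,x6}} U2={{x6},{x3,x6},{x4,x6},{x5,x6},{x4,x5,x6}} U3={{x1},{x2},{x7},{x1,x3},{x1,x4},{x2,x7}} U4={{x4},{x6},{x1,x4},{x3,x4},{x3,x6},{x4,x5},{x4,x6},{x5,x6},{x3,x4,x5},{x4,x5,x6}}
  U12={{x3,x6},{x5,x6},{x4,x5,x6}} U13={{x2},{x1,x3},{x2,x7}} U14={{x3,x4},{x3,x6},{x4,x5},{x5,x6},{x3,x4,x5},{x4,x5,x6}} U24={{x6},{x3,x6},{x4,x6},{x5,x6},{x4,x5,x6}} U34={{x1,x4}}
  U124={{x3,x6},{x5,x6},{x4,x5,x6}}
components per intersection:
  U1: {{x2},{x2,x7}} {{x3},{x5},{x1,x3},{x3,x4},{x3,x5},{x3,x6},{x4,x5},{x5,x6},{x3,x4,x5},{x4,x5,x6}}
  U2: {{x6},{x3,x6},{x4,x6},{x5,x6},{x4,x5,x6}}
  U3: {{x1},{x1,x3},{x1,x4}} {{x2},{x7},{x2,x7}}
  U4: {{x4},{x6},{x1,x4},{x3,x4},{x3,x6},{x4,x5},{x4,x6},{x5,x6},{x3,x4,x5},{x4,x5,x6}}
  U12: {{x3,x6}} {{x5,x6},{x4,x5,x6}}
  U13: {{x2},{x2,x7}} {{x1,x3}}
  U14: {{x3,x4},{x4,x5},{x5,x6},{x3,x4,x5},{x4,x5,x6}} {{x3,x6}}
  U24: {{x6},{x3,x6},{x4,x6},{x5,x6},{x4,x5,x6}}
  U34: {{x1,x4}}
  U124: {{x3,x6}} {{x5,x6},{x4,x5,x6}}
C dims 6,8,2; δ0: rk 4, SNF 1^4; δ1: rk 2, SNF 1^2
Ȟ^0 = (6 − 4) − 0 = 2, so Ȟ^0 ≅ Z^2
Ȟ^1 = (8 − 2) − 4 = 2, so Ȟ^1 ≅ Z^2
Ȟ^2 = (2 − 0) − 2 = 0, so Ȟ^2 ≅ 0


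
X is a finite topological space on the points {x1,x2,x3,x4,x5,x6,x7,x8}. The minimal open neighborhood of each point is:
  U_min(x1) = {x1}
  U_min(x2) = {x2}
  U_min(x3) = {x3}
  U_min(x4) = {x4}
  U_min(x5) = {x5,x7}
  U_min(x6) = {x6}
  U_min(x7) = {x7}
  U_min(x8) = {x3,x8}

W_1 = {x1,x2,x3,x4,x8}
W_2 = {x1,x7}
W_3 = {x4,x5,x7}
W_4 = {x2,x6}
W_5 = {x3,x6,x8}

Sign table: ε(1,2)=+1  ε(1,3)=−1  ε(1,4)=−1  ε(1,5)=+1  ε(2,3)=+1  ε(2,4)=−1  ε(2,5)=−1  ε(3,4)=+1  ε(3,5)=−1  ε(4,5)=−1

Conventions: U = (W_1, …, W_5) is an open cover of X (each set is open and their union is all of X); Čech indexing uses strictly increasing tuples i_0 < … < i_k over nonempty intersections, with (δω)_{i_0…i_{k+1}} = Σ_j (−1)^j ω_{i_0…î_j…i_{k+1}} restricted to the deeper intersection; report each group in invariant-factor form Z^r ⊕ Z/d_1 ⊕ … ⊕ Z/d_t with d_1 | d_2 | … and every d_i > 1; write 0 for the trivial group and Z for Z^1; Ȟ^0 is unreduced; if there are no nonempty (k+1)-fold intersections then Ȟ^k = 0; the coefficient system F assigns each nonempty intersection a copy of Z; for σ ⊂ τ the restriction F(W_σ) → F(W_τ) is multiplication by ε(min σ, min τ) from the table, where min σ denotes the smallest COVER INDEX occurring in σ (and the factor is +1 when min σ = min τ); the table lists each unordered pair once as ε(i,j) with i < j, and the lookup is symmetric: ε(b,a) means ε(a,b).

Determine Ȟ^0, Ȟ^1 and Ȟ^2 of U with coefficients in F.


Ȟ^0(U;F) ≅ 0, Ȟ^1(U;F) ≅ Z ⊕ Z/2, Ȟ^2(U;F) ≅ 0

intersection data:
  W12={x1} W13={x4} W14={x2} W15={x3,x8} W23={x7} W45={x6}
C dims 5,6; δ0: rk 5, SNF 1^4·2
Ȟ^0 = (5 − 5) − 0 = 0, so Ȟ^0 ≅ 0
Ȟ^1 = (6 − 0) − 5 = 1 plus torsion [2], so Ȟ^1 ≅ Z ⊕ Z/2
Ȟ^2 = (0 − 0) − 0 = 0, so Ȟ^2 ≅ 0


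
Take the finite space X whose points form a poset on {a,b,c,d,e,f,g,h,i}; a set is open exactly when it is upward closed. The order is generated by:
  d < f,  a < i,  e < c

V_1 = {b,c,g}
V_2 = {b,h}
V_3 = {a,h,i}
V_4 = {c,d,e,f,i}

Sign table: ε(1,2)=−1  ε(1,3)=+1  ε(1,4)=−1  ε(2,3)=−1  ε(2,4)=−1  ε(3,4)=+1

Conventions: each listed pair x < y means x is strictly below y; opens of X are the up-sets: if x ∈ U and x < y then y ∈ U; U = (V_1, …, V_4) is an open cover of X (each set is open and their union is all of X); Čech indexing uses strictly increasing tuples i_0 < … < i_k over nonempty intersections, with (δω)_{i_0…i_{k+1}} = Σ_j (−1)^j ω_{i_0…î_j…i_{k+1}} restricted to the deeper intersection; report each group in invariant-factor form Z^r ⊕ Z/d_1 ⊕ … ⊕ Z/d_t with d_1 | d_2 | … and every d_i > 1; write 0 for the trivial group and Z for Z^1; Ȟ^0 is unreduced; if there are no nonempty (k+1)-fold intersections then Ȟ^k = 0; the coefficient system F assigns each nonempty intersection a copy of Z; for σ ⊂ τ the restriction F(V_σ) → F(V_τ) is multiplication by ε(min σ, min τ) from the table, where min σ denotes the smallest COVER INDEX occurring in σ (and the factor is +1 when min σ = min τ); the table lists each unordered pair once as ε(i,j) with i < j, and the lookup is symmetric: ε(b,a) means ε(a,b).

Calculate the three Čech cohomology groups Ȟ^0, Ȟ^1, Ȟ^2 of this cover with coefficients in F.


nonempty intersections:
  V12={b} V14={c} V23={h} V34={i}
C dims 4,4; δ0: rk 4, SNF 1^3·2
Ȟ^0: (4−4)−0=0 ⇒ 0
Ȟ^1: (4−0)−4=0 plus torsion [2] ⇒ Z/2
Ȟ^2: (0−0)−0=0 ⇒ 0

Ȟ^0 ≅ 0, Ȟ^1 ≅ Z/2, Ȟ^2 ≅ 0


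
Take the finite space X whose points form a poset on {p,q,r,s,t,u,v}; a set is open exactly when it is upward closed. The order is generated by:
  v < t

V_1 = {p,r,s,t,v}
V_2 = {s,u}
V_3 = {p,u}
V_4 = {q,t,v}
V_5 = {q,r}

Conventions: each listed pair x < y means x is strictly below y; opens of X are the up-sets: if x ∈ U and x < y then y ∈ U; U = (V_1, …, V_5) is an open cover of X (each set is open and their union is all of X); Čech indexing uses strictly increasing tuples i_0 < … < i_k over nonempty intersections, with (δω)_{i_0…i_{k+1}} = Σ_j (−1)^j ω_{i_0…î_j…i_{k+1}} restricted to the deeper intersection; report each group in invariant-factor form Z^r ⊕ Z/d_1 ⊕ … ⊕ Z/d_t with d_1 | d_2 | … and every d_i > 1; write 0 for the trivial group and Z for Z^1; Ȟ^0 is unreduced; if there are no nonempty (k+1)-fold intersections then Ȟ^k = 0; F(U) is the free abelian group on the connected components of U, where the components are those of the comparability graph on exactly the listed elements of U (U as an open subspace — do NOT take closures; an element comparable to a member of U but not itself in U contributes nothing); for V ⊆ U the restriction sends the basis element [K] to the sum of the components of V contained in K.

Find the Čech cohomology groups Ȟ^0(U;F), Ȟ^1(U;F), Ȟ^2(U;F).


Ȟ^0 ≅ Z^6, Ȟ^1 ≅ 0, Ȟ^2 ≅ 0

nerve simplices:
  V12={s} V13={p} V14={t,v} V15={r} V23={u} V45={q}
components per intersection:
  V1: {p} {r} {s} {t,v}
  V2: {s} {u}
  V3: {p} {u}
  V4: {q} {t,v}
  V5: {q} {r}
  V12: {s}
  V13: {p}
  V14: {t,v}
  V15: {r}
  V23: {u}
  V45: {q}
C dims 12,6; δ0: rk 6, SNF 1^6
degree 0: 12−6−0 = 6 → Ȟ^0 ≅ Z^6
degree 1: 6−0−6 = 0 → Ȟ^1 ≅ 0
degree 2: 0−0−0 = 0 → Ȟ^2 ≅ 0


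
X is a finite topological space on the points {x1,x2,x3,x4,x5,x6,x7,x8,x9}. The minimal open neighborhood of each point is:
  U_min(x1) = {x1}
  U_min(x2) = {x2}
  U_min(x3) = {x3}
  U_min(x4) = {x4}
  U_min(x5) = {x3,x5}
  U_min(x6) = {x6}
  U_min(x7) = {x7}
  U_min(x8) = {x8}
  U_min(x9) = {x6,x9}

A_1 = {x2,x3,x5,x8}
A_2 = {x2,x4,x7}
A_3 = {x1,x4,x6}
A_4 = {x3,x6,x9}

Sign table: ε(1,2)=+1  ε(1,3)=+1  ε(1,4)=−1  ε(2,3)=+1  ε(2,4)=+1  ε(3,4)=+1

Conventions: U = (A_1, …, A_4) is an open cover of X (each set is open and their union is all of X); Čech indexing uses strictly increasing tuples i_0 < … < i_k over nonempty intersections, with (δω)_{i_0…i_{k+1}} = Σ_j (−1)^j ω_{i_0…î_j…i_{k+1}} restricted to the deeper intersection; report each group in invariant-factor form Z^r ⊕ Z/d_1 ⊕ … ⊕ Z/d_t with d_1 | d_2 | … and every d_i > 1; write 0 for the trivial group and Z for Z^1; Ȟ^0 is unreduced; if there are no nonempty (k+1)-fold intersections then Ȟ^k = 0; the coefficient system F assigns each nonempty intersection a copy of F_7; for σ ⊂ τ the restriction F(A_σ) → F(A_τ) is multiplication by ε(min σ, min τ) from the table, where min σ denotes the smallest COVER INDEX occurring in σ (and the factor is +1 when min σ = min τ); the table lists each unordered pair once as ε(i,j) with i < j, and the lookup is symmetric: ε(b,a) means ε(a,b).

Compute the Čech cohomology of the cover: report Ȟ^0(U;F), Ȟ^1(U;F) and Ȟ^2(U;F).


Ȟ^0(U;F) ≅ 0, Ȟ^1(U;F) ≅ 0 and Ȟ^2(U;F) ≅ 0

nonempty intersections:
  A12={x2} A14={x3} A23={x4} A34={x6}
C dims 4,4; δ0: rk_F7 4
Ȟ^0: (4−4)−0=0 ⇒ 0
Ȟ^1: (4−0)−4=0 ⇒ 0
Ȟ^2: (0−0)−0=0 ⇒ 0


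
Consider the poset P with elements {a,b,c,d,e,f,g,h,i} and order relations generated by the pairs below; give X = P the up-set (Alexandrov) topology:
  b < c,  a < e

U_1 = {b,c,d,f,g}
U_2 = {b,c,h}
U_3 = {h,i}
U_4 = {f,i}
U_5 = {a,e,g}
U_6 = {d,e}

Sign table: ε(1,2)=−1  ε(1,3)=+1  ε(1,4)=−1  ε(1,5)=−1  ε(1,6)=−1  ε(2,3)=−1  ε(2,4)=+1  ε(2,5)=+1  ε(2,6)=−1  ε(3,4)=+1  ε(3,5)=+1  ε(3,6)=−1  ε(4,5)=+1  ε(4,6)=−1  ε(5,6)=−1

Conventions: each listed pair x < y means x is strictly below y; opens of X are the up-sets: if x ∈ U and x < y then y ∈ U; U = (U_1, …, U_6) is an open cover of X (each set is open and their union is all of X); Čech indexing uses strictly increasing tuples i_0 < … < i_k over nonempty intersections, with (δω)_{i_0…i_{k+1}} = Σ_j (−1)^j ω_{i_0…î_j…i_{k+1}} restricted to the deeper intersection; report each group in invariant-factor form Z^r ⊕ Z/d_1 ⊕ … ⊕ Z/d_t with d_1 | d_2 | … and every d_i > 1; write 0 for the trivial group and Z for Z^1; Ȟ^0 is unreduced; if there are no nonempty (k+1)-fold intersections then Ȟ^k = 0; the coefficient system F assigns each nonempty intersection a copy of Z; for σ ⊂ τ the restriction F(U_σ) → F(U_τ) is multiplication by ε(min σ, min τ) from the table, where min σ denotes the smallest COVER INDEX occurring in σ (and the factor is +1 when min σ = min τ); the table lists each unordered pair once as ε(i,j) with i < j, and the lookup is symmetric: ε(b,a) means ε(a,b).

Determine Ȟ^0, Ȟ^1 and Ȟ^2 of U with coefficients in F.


nonempty overlaps:
  U12={b,c} U14={f} U15={g} U16={d} U23={h} U34={i} U56={e}
C dims 6,7; δ0: rk 6, SNF 1^5·2
degree 0: 6−6−0 = 0 → Ȟ^0 ≅ 0
degree 1: 7−0−6 = 1 plus torsion [2] → Ȟ^1 ≅ Z ⊕ Z/2
degree 2: 0−0−0 = 0 → Ȟ^2 ≅ 0

Ȟ^0(U;F) ≅ 0,  Ȟ^1(U;F) ≅ Z ⊕ Z/2,  Ȟ^2(U;F) ≅ 0


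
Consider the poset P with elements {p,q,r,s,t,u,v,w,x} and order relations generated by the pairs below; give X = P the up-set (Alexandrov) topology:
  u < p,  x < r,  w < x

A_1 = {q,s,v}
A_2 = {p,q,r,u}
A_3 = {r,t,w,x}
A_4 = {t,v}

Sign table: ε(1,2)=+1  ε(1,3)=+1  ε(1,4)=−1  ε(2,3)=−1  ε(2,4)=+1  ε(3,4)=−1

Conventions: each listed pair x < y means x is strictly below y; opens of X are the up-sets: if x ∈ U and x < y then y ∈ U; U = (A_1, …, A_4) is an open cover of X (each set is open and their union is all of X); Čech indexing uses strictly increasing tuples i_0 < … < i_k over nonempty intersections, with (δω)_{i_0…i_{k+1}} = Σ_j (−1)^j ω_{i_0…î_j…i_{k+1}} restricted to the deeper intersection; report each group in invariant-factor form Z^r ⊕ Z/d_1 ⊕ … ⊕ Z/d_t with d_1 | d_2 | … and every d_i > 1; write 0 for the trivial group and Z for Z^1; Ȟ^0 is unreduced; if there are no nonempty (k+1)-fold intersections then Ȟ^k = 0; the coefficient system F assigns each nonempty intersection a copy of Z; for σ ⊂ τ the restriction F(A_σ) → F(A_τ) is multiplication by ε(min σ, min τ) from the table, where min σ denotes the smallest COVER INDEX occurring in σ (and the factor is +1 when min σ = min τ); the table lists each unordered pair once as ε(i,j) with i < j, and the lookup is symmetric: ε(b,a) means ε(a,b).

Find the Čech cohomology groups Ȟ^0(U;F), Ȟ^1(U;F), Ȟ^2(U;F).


nonempty overlaps:
  A12={q} A14={v} A23={r} A34={t}
C dims 4,4; δ0: rk 4, SNF 1^3·2
degree 0: 4−4−0 = 0 → Ȟ^0 ≅ 0
degree 1: 4−0−4 = 0 plus torsion [2] → Ȟ^1 ≅ Z/2
degree 2: 0−0−0 = 0 → Ȟ^2 ≅ 0

Ȟ^0 ≅ 0; Ȟ^1 ≅ Z/2; Ȟ^2 ≅ 0


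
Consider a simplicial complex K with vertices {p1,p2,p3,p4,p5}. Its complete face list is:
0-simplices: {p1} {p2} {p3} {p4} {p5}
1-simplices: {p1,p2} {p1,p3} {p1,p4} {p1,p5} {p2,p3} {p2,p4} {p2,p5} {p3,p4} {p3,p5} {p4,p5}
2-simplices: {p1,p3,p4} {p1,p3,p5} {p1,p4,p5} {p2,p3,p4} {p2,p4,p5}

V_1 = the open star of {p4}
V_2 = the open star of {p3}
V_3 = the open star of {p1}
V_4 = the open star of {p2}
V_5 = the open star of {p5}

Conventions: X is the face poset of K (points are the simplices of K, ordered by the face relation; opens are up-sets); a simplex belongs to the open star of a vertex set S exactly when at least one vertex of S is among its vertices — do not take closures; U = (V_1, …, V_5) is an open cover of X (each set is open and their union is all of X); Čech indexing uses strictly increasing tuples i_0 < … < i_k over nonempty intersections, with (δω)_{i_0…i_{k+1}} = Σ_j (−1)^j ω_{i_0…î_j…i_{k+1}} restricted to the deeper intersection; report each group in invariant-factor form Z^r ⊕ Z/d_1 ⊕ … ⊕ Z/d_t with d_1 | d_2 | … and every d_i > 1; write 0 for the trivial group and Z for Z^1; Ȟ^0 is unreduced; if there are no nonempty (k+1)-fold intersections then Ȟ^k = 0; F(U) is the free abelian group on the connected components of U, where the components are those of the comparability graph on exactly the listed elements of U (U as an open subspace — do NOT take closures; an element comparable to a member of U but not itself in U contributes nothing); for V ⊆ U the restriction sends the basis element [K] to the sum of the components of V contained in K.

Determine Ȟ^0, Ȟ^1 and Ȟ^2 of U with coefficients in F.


nonempty intersections:
  V1={{p4},{p1,p4},{p2,p4},{p3,p4},{p4,p5},{p1,p3,p4},{p1,p4,p5},{p2,p3,p4},{p2,p4,p5}} V2={{p3},{p1,p3},{p2,p3},{p3,p4},{p3,p5},{p1,p3,p4},{p1,p3,p5},{p2,p3,p4}} V3={{p1},{p1,p2},{p1,p3},{p1,p4},{p1,p5},{p1,p3,p4},{p1,p3,p5},{p1,p4,p5}} V4={{p2},{p1,p2},{p2,p3},{p2,p4},{p2,p5},{p2,p3,p4},{p2,p4,p5}} V5={{p5},{p1,p5},{p2,p5},{p3,p5},{p4,p5},{p1,p3,p5},{p1,p4,p5},{p2,p4,p5}}
  V12={{p3,p4},{p1,p3,p4},{p2,p3,p4}} V13={{p1,p4},{p1,p3,p4},{p1,p4,p5}} V14={{p2,p4},{p2,p3,p4},{p2,p4,p5}} V15={{p4,p5},{p1,p4,p5},{p2,p4,p5}} V23={{p1,p3},{p1,p3,p4},{p1,p3,p5}} V24={{p2,p3},{p2,p3,p4}} V25={{p3,p5},{p1,p3,p5}} V34={{p1,p2}} V35={{p1,p5},{p1,p3,p5},{p1,p4,p5}} V45={{p2,p5},{p2,p4,p5}}
  V123={{p1,p3,p4}} V124={{p2,p3,p4}} V135={{p1,p4,p5}} V145={{p2,p4,p5}} V235={{p1,p3,p5}}
components per intersection:
  V1: {{p4},{p1,p4},{p2,p4},{p3,p4},{p4,p5},{p1,p3,p4},{p1,p4,p5},{p2,p3,p4},{p2,p4,p5}}
  V2: {{p3},{p1,p3},{p2,p3},{p3,p4},{p3,p5},{p1,p3,p4},{p1,p3,p5},{p2,p3,p4}}
  V3: {{p1},{p1,p2},{p1,p3},{p1,p4},{p1,p5},{p1,p3,p4},{p1,p3,p5},{p1,p4,p5}}
  V4: {{p2},{p1,p2},{p2,p3},{p2,p4},{p2,p5},{p2,p3,p4},{p2,p4,p5}}
  V5: {{p5},{p1,p5},{p2,p5},{p3,p5},{p4,p5},{p1,p3,p5},{p1,p4,p5},{p2,p4,p5}}
  V12: {{p3,p4},{p1,p3,p4},{p2,p3,p4}}
  V13: {{p1,p4},{p1,p3,p4},{p1,p4,p5}}
  V14: {{p2,p4},{p2,p3,p4},{p2,p4,p5}}
  V15: {{p4,p5},{p1,p4,p5},{p2,p4,p5}}
  V23: {{p1,p3},{p1,p3,p4},{p1,p3,p5}}
  V24: {{p2,p3},{p2,p3,p4}}
  V25: {{p3,p5},{p1,p3,p5}}
  V34: {{p1,p2}}
  V35: {{p1,p5},{p1,p3,p5},{p1,p4,p5}}
  V45: {{p2,p5},{p2,p4,p5}}
  V123: {{p1,p3,p4}}
  V124: {{p2,p3,p4}}
  V135: {{p1,p4,p5}}
  V145: {{p2,p4,p5}}
  V235: {{p1,p3,p5}}
C dims 5,10,5; δ0: rk 4, SNF 1^4; δ1: rk 5, SNF 1^5
Ȟ^0: (5−4)−0=1 ⇒ Z
Ȟ^1: (10−5)−4=1 ⇒ Z
Ȟ^2: (5−0)−5=0 ⇒ 0

Ȟ^0(U;F) ≅ Z, Ȟ^1(U;F) ≅ Z, Ȟ^2(U;F) ≅ 0


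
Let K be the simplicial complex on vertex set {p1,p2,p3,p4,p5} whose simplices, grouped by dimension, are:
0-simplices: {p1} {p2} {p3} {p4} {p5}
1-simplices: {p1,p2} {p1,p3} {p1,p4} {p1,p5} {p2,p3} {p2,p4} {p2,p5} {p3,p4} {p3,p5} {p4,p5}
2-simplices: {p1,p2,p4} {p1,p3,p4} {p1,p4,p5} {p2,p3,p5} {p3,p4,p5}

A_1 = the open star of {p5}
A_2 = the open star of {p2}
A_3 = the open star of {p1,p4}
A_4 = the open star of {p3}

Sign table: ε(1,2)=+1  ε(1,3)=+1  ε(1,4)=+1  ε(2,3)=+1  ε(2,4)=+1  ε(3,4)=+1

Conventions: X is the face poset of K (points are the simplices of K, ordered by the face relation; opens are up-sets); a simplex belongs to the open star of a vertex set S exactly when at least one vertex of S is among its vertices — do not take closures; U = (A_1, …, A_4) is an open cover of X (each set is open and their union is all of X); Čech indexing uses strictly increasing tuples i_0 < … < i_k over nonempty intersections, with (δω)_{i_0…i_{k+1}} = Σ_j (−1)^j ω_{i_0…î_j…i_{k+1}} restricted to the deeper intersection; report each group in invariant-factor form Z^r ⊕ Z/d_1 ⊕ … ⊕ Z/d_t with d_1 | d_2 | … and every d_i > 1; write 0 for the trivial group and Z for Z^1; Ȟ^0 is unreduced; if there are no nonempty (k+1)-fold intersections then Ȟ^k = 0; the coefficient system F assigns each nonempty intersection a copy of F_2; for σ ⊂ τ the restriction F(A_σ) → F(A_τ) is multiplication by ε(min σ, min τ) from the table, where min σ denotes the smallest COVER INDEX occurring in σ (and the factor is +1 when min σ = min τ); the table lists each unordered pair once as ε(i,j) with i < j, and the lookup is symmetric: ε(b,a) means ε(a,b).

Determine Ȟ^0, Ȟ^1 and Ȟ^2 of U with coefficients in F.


nonempty overlaps:
  A1={{p5},{p1,p5},{p2,p5},{p3,p5},{p4,p5},{p1,p4,p5},{p2,p3,p5},{p3,p4,p5}} A2={{p2},{p1,p2},{p2,p3},{p2,p4},{p2,p5},{p1,p2,p4},{p2,p3,p5}} A3={{p1},{p4},{p1,p2},{p1,p3},{p1,p4},{p1,p5},{p2,p4},{p3,p4},{p4,p5},{p1,p2,p4},{p1,p3,p4},{p1,p4,p5},{p3,p4,p5}} A4={{p3},{p1,p3},{p2,p3},{p3,p4},{p3,p5},{p1,p3,p4},{p2,p3,p5},{p3,p4,p5}}
  A12={{p2,p5},{p2,p3,p5}} A13={{p1,p5},{p4,p5},{p1,p4,p5},{p3,p4,p5}} A14={{p3,p5},{p2,p3,p5},{p3,p4,p5}} A23={{p1,p2},{p2,p4},{p1,p2,p4}} A24={{p2,p3},{p2,p3,p5}} A34={{p1,p3},{p3,p4},{p1,p3,p4},{p3,p4,p5}}
  A124={{p2,p3,p5}} A134={{p3,p4,p5}}
C dims 4,6,2; δ0: rk_F2 3; δ1: rk_F2 2
degree 0: 4−3−0 = 1 → Ȟ^0 ≅ Z/2
degree 1: 6−2−3 = 1 → Ȟ^1 ≅ Z/2
degree 2: 2−0−2 = 0 → Ȟ^2 ≅ 0

Ȟ^0 ≅ Z/2,  Ȟ^1 ≅ Z/2,  Ȟ^2 ≅ 0
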